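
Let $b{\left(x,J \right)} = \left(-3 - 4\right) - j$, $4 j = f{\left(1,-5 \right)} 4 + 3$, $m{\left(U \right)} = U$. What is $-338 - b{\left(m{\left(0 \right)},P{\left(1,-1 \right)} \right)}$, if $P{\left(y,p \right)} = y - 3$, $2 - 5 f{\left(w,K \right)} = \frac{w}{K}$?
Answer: $- \frac{32981}{100} \approx -329.81$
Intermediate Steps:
$f{\left(w,K \right)} = \frac{2}{5} - \frac{w}{5 K}$ ($f{\left(w,K \right)} = \frac{2}{5} - \frac{w \frac{1}{K}}{5} = \frac{2}{5} - \frac{w}{5 K}$)
$P{\left(y,p \right)} = -3 + y$ ($P{\left(y,p \right)} = y - 3 = -3 + y$)
$j = \frac{119}{100}$ ($j = \frac{\frac{\left(-1\right) 1 + 2 \left(-5\right)}{5 \left(-5\right)} 4 + 3}{4} = \frac{\frac{1}{5} \left(- \frac{1}{5}\right) \left(-1 - 10\right) 4 + 3}{4} = \frac{\frac{1}{5} \left(- \frac{1}{5}\right) \left(-11\right) 4 + 3}{4} = \frac{\frac{11}{25} \cdot 4 + 3}{4} = \frac{\frac{44}{25} + 3}{4} = \frac{1}{4} \cdot \frac{119}{25} = \frac{119}{100} \approx 1.19$)
$b{\left(x,J \right)} = - \frac{819}{100}$ ($b{\left(x,J \right)} = \left(-3 - 4\right) - \frac{119}{100} = -7 - \frac{119}{100} = - \frac{819}{100}$)
$-338 - b{\left(m{\left(0 \right)},P{\left(1,-1 \right)} \right)} = -338 - - \frac{819}{100} = -338 + \frac{819}{100} = - \frac{32981}{100}$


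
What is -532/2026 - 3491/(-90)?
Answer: 3512443/91170 ≈ 38.526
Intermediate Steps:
-532/2026 - 3491/(-90) = -532*1/2026 - 3491*(-1/90) = -266/1013 + 3491/90 = 3512443/91170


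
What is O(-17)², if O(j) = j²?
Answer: 83521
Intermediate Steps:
O(-17)² = ((-17)²)² = 289² = 83521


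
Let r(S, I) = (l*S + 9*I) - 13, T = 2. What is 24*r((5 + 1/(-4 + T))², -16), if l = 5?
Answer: -1338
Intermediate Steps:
r(S, I) = -13 + 5*S + 9*I (r(S, I) = (5*S + 9*I) - 13 = -13 + 5*S + 9*I)
24*r((5 + 1/(-4 + T))², -16) = 24*(-13 + 5*(5 + 1/(-4 + 2))² + 9*(-16)) = 24*(-13 + 5*(5 + 1/(-2))² - 144) = 24*(-13 + 5*(5 - ½)² - 144) = 24*(-13 + 5*(9/2)² - 144) = 24*(-13 + 5*(81/4) - 144) = 24*(-13 + 405/4 - 144) = 24*(-223/4) = -1338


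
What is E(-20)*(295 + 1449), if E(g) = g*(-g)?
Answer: -697600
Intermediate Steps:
E(g) = -g**2
E(-20)*(295 + 1449) = (-1*(-20)**2)*(295 + 1449) = -1*400*1744 = -400*1744 = -697600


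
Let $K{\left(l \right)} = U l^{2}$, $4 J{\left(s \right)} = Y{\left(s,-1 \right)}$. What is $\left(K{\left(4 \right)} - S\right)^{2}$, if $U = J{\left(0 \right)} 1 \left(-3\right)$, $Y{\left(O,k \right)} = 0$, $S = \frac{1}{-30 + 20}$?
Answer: $\frac{1}{100} \approx 0.01$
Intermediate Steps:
$S = - \frac{1}{10}$ ($S = \frac{1}{-10} = - \frac{1}{10} \approx -0.1$)
$J{\left(s \right)} = 0$ ($J{\left(s \right)} = \frac{1}{4} \cdot 0 = 0$)
$U = 0$ ($U = 0 \cdot 1 \left(-3\right) = 0 \left(-3\right) = 0$)
$K{\left(l \right)} = 0$ ($K{\left(l \right)} = 0 l^{2} = 0$)
$\left(K{\left(4 \right)} - S\right)^{2} = \left(0 - - \frac{1}{10}\right)^{2} = \left(0 + \frac{1}{10}\right)^{2} = \left(\frac{1}{10}\right)^{2} = \frac{1}{100}$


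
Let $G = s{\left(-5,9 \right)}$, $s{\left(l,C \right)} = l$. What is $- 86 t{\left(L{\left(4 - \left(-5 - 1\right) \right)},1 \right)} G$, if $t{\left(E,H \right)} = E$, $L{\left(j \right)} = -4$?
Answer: $-1720$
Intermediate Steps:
$G = -5$
$- 86 t{\left(L{\left(4 - \left(-5 - 1\right) \right)},1 \right)} G = \left(-86\right) \left(-4\right) \left(-5\right) = 344 \left(-5\right) = -1720$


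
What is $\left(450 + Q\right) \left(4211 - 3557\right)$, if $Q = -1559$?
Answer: $-725286$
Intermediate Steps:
$\left(450 + Q\right) \left(4211 - 3557\right) = \left(450 - 1559\right) \left(4211 - 3557\right) = \left(-1109\right) 654 = -725286$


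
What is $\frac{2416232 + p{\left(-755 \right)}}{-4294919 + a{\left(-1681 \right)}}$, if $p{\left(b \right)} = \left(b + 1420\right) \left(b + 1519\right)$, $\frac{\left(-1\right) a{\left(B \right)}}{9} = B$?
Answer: $- \frac{1462146}{2139895} \approx -0.68328$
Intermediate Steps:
$a{\left(B \right)} = - 9 B$
$p{\left(b \right)} = \left(1420 + b\right) \left(1519 + b\right)$
$\frac{2416232 + p{\left(-755 \right)}}{-4294919 + a{\left(-1681 \right)}} = \frac{2416232 + \left(2156980 + \left(-755\right)^{2} + 2939 \left(-755\right)\right)}{-4294919 - -15129} = \frac{2416232 + \left(2156980 + 570025 - 2218945\right)}{-4294919 + 15129} = \frac{2416232 + 508060}{-4279790} = 2924292 \left(- \frac{1}{4279790}\right) = - \frac{1462146}{2139895}$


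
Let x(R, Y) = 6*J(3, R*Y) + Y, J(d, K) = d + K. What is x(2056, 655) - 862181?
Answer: 7218572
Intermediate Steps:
J(d, K) = K + d
x(R, Y) = 18 + Y + 6*R*Y (x(R, Y) = 6*(R*Y + 3) + Y = 6*(3 + R*Y) + Y = (18 + 6*R*Y) + Y = 18 + Y + 6*R*Y)
x(2056, 655) - 862181 = (18 + 655 + 6*2056*655) - 862181 = (18 + 655 + 8080080) - 862181 = 8080753 - 862181 = 7218572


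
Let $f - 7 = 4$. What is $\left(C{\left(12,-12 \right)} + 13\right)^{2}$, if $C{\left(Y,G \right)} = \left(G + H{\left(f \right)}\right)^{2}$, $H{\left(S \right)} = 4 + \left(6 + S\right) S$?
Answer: $1027458916$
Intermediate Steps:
$f = 11$ ($f = 7 + 4 = 11$)
$H{\left(S \right)} = 4 + S \left(6 + S\right)$
$C{\left(Y,G \right)} = \left(191 + G\right)^{2}$ ($C{\left(Y,G \right)} = \left(G + \left(4 + 11^{2} + 6 \cdot 11\right)\right)^{2} = \left(G + \left(4 + 121 + 66\right)\right)^{2} = \left(G + 191\right)^{2} = \left(191 + G\right)^{2}$)
$\left(C{\left(12,-12 \right)} + 13\right)^{2} = \left(\left(191 - 12\right)^{2} + 13\right)^{2} = \left(179^{2} + 13\right)^{2} = \left(32041 + 13\right)^{2} = 32054^{2} = 1027458916$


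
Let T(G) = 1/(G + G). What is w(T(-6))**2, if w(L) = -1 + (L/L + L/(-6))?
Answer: 1/5184 ≈ 0.00019290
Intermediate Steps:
T(G) = 1/(2*G)
w(L) = -L/6 (w(L) = -1 + (1 + L*(-1/6)) = -1 + (1 - L/6) = -L/6)
w(T(-6))**2 = (-1/(12*(-6)))**2 = (-(-1)/(12*6))**2 = (-1/6*(-1/12))**2 = (1/72)**2 = 1/5184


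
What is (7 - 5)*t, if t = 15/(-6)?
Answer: -5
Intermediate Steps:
t = -5/2 (t = 15*(-⅙) = -5/2 ≈ -2.5000)
(7 - 5)*t = (7 - 5)*(-5/2) = 2*(-5/2) = -5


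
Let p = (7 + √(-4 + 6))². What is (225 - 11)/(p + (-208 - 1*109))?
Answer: -2033/2513 - 107*√2/2513 ≈ -0.86921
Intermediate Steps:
p = (7 + √2)² ≈ 70.799
(225 - 11)/(p + (-208 - 1*109)) = (225 - 11)/((7 + √2)² + (-208 - 1*109)) = 214/((7 + √2)² + (-208 - 109)) = 214/((7 + √2)² - 317) = 214/(-317 + (7 + √2)²)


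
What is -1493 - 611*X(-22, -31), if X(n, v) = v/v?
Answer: -2104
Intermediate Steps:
X(n, v) = 1
-1493 - 611*X(-22, -31) = -1493 - 611*1 = -1493 - 611 = -2104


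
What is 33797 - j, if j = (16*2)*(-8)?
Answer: 34053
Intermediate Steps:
j = -256 (j = 32*(-8) = -256)
33797 - j = 33797 - 1*(-256) = 33797 + 256 = 34053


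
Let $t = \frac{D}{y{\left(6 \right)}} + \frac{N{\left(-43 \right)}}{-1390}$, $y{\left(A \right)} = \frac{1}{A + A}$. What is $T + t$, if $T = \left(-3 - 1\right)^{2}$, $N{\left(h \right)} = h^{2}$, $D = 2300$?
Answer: $\frac{38384391}{1390} \approx 27615.0$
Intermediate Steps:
$y{\left(A \right)} = \frac{1}{2 A}$
$T = 16$ ($T = \left(-4\right)^{2} = 16$)
$t = \frac{38362151}{1390}$ ($t = \frac{2300}{\frac{1}{2} \cdot \frac{1}{6}} + \frac{\left(-43\right)^{2}}{-1390} = \frac{2300}{\frac{1}{2} \cdot \frac{1}{6}} + 1849 \left(- \frac{1}{1390}\right) = 2300 \frac{1}{\frac{1}{12}} - \frac{1849}{1390} = 2300 \cdot 12 - \frac{1849}{1390} = 27600 - \frac{1849}{1390} = \frac{38362151}{1390} \approx 27599.0$)
$T + t = 16 + \frac{38362151}{1390} = \frac{38384391}{1390}$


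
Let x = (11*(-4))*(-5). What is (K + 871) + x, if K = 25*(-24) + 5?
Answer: 496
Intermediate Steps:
x = 220 (x = -44*(-5) = 220)
K = -595 (K = -600 + 5 = -595)
(K + 871) + x = (-595 + 871) + 220 = 276 + 220 = 496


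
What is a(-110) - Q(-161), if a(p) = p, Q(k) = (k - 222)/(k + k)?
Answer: -35803/322 ≈ -111.19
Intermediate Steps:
Q(k) = (-222 + k)/(2*k) (Q(k) = (-222 + k)/((2*k)) = (-222 + k)*(1/(2*k)) = (-222 + k)/(2*k))
a(-110) - Q(-161) = -110 - (-222 - 161)/(2*(-161)) = -110 - (-1)*(-383)/(2*161) = -110 - 1*383/322 = -110 - 383/322 = -35803/322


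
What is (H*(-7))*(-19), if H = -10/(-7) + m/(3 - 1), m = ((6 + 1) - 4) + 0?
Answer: 779/2 ≈ 389.50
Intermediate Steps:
m = 3 (m = (7 - 4) + 0 = 3 + 0 = 3)
H = 41/14 (H = -10/(-7) + 3/(3 - 1) = -10*(-1/7) + 3/2 = 10/7 + 3*(1/2) = 10/7 + 3/2 = 41/14 ≈ 2.9286)
(H*(-7))*(-19) = ((41/14)*(-7))*(-19) = -41/2*(-19) = 779/2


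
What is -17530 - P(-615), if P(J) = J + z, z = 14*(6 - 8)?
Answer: -16887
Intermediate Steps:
z = -28 (z = 14*(-2) = -28)
P(J) = -28 + J (P(J) = J - 28 = -28 + J)
-17530 - P(-615) = -17530 - (-28 - 615) = -17530 - 1*(-643) = -17530 + 643 = -16887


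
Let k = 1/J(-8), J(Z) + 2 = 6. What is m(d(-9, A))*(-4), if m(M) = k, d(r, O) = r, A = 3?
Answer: -1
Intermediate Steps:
J(Z) = 4 (J(Z) = -2 + 6 = 4)
k = 1/4 ≈ 0.25000
m(M) = 1/4
m(d(-9, A))*(-4) = (1/4)*(-4) = -1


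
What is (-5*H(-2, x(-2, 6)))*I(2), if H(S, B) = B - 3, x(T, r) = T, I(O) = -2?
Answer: -50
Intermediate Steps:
H(S, B) = -3 + B
(-5*H(-2, x(-2, 6)))*I(2) = -5*(-3 - 2)*(-2) = -5*(-5)*(-2) = 25*(-2) = -50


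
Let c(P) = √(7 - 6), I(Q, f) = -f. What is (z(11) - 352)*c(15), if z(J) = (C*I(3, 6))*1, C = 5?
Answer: -382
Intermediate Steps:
c(P) = 1 (c(P) = √1 = 1)
z(J) = -30 (z(J) = (5*(-1*6))*1 = (5*(-6))*1 = -30*1 = -30)
(z(11) - 352)*c(15) = (-30 - 352)*1 = -382*1 = -382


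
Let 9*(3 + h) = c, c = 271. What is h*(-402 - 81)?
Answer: -39284/3 ≈ -13095.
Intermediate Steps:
h = 244/9 (h = -3 + (⅑)*271 = -3 + 271/9 = 244/9 ≈ 27.111)
h*(-402 - 81) = 244*(-402 - 81)/9 = (244/9)*(-483) = -39284/3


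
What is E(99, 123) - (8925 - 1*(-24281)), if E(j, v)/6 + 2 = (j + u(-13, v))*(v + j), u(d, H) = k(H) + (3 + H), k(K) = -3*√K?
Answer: 266482 - 3996*√123 ≈ 2.2216e+5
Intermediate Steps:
u(d, H) = 3 + H - 3*√H (u(d, H) = -3*√H + (3 + H) = 3 + H - 3*√H)
E(j, v) = -12 + 6*(j + v)*(3 + j + v - 3*√v) (E(j, v) = -12 + 6*((j + (3 + v - 3*√v))*(v + j)) = -12 + 6*((3 + j + v - 3*√v)*(j + v)) = -12 + 6*((j + v)*(3 + j + v - 3*√v)) = -12 + 6*(j + v)*(3 + j + v - 3*√v))
E(99, 123) - (8925 - 1*(-24281)) = (-12 + 6*99² + 6*99*123 + 6*99*(3 + 123 - 3*√123) + 6*123*(3 + 123 - 3*√123)) - (8925 - 1*(-24281)) = (-12 + 6*9801 + 73062 + 6*99*(126 - 3*√123) + 6*123*(126 - 3*√123)) - (8925 + 24281) = (-12 + 58806 + 73062 + (74844 - 1782*√123) + (92988 - 2214*√123)) - 1*33206 = (299688 - 3996*√123) - 33206 = 266482 - 3996*√123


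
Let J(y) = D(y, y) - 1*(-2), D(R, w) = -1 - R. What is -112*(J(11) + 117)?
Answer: -11984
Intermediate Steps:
J(y) = 1 - y (J(y) = (-1 - y) - 1*(-2) = (-1 - y) + 2 = 1 - y)
-112*(J(11) + 117) = -112*((1 - 1*11) + 117) = -112*((1 - 11) + 117) = -112*(-10 + 117) = -112*107 = -11984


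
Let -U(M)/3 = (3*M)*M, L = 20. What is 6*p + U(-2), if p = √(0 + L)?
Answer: -36 + 12*√5 ≈ -9.1672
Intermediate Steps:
U(M) = -9*M² (U(M) = -3*3*M*M = -9*M²)
p = 2*√5 (p = √(0 + 20) = √20 = 2*√5 ≈ 4.4721)
6*p + U(-2) = 6*(2*√5) - 9*(-2)² = 12*√5 - 9*4 = 12*√5 - 36 = -36 + 12*√5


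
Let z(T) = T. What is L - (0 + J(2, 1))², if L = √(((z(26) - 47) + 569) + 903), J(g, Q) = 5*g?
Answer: -100 + √1451 ≈ -61.908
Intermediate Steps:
L = √1451 (L = √(((26 - 47) + 569) + 903) = √((-21 + 569) + 903) = √(548 + 903) = √1451 ≈ 38.092)
L - (0 + J(2, 1))² = √1451 - (0 + 5*2)² = √1451 - (0 + 10)² = √1451 - 1*10² = √1451 - 1*100 = √1451 - 100 = -100 + √1451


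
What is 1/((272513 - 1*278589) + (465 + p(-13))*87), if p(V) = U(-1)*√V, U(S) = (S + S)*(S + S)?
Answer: -I/(-34379*I + 348*√13) ≈ 2.9049e-5 - 1.0602e-6*I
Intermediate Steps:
U(S) = 4*S² (U(S) = (2*S)*(2*S) = 4*S²)
p(V) = 4*√V (p(V) = (4*(-1)²)*√V = (4*1)*√V = 4*√V)
1/((272513 - 1*278589) + (465 + p(-13))*87) = 1/((272513 - 1*278589) + (465 + 4*√(-13))*87) = 1/((272513 - 278589) + (465 + 4*(I*√13))*87) = 1/(-6076 + (465 + 4*I*√13)*87) = 1/(-6076 + (40455 + 348*I*√13)) = 1/(34379 + 348*I*√13)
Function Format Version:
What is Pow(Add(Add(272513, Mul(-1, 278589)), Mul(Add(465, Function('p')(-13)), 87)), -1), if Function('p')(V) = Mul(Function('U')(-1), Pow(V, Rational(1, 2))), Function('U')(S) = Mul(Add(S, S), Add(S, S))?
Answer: Mul(-1, I, Pow(Add(Mul(-34379, I), Mul(348, Pow(13, Rational(1, 2)))), -1)) ≈ Add(2.9049e-5, Mul(-1.0602e-6, I))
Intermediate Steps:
Function('U')(S) = Mul(4, Pow(S, 2)) (Function('U')(S) = Mul(Mul(2, S), Mul(2, S)) = Mul(4, Pow(S, 2)))
Function('p')(V) = Mul(4, Pow(V, Rational(1, 2))) (Function('p')(V) = Mul(Mul(4, Pow(-1, 2)), Pow(V, Rational(1, 2))) = Mul(Mul(4, 1), Pow(V, Rational(1, 2))) = Mul(4, Pow(V, Rational(1, 2))))
Pow(Add(Add(272513, Mul(-1, 278589)), Mul(Add(465, Function('p')(-13)), 87)), -1) = Pow(Add(Add(272513, Mul(-1, 278589)), Mul(Add(465, Mul(4, Pow(-13, Rational(1, 2)))), 87)), -1) = Pow(Add(Add(272513, -278589), Mul(Add(465, Mul(4, Mul(I, Pow(13, Rational(1, 2))))), 87)), -1) = Pow(Add(-6076, Mul(Add(465, Mul(4, I, Pow(13, Rational(1, 2)))), 87)), -1) = Pow(Add(-6076, Add(40455, Mul(348, I, Pow(13, Rational(1, 2))))), -1) = Pow(Add(34379, Mul(348, I, Pow(13, Rational(1, 2)))), -1)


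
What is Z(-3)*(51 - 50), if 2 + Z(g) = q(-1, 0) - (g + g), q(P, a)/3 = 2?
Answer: 10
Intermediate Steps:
q(P, a) = 6 (q(P, a) = 3*2 = 6)
Z(g) = 4 - 2*g (Z(g) = -2 + (6 - (g + g)) = -2 + (6 - 2*g) = 4 - 2*g)
Z(-3)*(51 - 50) = (4 - 2*(-3))*(51 - 50) = (4 + 6)*1 = 10*1 = 10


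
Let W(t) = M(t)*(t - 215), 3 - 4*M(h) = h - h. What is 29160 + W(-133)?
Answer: 28899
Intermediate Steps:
M(h) = ¾ (M(h) = ¾ - (h - h)/4 = ¾ - ¼*0 = ¾ + 0 = ¾)
W(t) = -645/4 + 3*t/4 (W(t) = 3*(t - 215)/4 = 3*(-215 + t)/4 = -645/4 + 3*t/4)
29160 + W(-133) = 29160 + (-645/4 + (¾)*(-133)) = 29160 + (-645/4 - 399/4) = 29160 - 261 = 28899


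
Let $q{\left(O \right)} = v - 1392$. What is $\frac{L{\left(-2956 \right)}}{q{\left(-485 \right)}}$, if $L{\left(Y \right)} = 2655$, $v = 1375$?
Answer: $- \frac{2655}{17} \approx -156.18$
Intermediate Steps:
$q{\left(O \right)} = -17$ ($q{\left(O \right)} = 1375 - 1392 = -17$)
$\frac{L{\left(-2956 \right)}}{q{\left(-485 \right)}} = \frac{2655}{-17} = 2655 \left(- \frac{1}{17}\right) = - \frac{2655}{17}$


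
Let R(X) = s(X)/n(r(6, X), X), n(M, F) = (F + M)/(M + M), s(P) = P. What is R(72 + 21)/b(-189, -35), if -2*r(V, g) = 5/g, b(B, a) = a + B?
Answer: 465/1936816 ≈ 0.00024008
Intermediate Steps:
b(B, a) = B + a
r(V, g) = -5/(2*g)
n(M, F) = (F + M)/(2*M) (n(M, F) = (F + M)/((2*M)) = (F + M)*(1/(2*M)) = (F + M)/(2*M))
R(X) = -5/(X - 5/(2*X)) (R(X) = X/(((X - 5/(2*X))/(2*((-5/(2*X)))))) = X/(((-2*X/5)*(X - 5/(2*X))/2)) = X/((-X*(X - 5/(2*X))/5)) = X*(-5/(X*(X - 5/(2*X)))) = -5/(X - 5/(2*X)))
R(72 + 21)/b(-189, -35) = (10*(72 + 21)/(5 - 2*(72 + 21)**2))/(-189 - 35) = (10*93/(5 - 2*93**2))/(-224) = (10*93/(5 - 2*8649))*(-1/224) = (10*93/(5 - 17298))*(-1/224) = (10*93/(-17293))*(-1/224) = (10*93*(-1/17293))*(-1/224) = -930/17293*(-1/224) = 465/1936816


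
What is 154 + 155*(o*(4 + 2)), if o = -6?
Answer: -5426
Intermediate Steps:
154 + 155*(o*(4 + 2)) = 154 + 155*(-6*(4 + 2)) = 154 + 155*(-6*6) = 154 + 155*(-36) = 154 - 5580 = -5426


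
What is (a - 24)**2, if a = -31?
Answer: 3025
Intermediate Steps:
(a - 24)**2 = (-31 - 24)**2 = (-55)**2 = 3025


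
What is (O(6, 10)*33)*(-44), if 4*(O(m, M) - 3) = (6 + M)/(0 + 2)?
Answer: -7260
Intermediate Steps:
O(m, M) = 15/4 + M/8 (O(m, M) = 3 + ((6 + M)/(0 + 2))/4 = 3 + ((6 + M)/2)/4 = 3 + ((6 + M)*(½))/4 = 3 + (3 + M/2)/4 = 3 + (¾ + M/8) = 15/4 + M/8)
(O(6, 10)*33)*(-44) = ((15/4 + (⅛)*10)*33)*(-44) = ((15/4 + 5/4)*33)*(-44) = (5*33)*(-44) = 165*(-44) = -7260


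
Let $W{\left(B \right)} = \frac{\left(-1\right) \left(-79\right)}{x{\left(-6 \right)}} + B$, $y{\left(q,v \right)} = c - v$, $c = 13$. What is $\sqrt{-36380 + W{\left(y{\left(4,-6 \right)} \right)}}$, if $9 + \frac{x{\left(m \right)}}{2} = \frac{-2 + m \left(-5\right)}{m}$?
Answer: $\frac{i \sqrt{244510798}}{82} \approx 190.69 i$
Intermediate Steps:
$x{\left(m \right)} = -18 + \frac{2 \left(-2 - 5 m\right)}{m}$ ($x{\left(m \right)} = -18 + 2 \frac{-2 + m \left(-5\right)}{m} = -18 + 2 \frac{-2 - 5 m}{m} = -18 + \frac{2 \left(-2 - 5 m\right)}{m}$)
$y{\left(q,v \right)} = 13 - v$
$W{\left(B \right)} = - \frac{237}{82} + B$ ($W{\left(B \right)} = \frac{\left(-1\right) \left(-79\right)}{-28 - \frac{4}{-6}} + B = \frac{79}{-28 - - \frac{2}{3}} + B = \frac{79}{-28 + \frac{2}{3}} + B = \frac{79}{- \frac{82}{3}} + B = 79 \left(- \frac{3}{82}\right) + B = - \frac{237}{82} + B$)
$\sqrt{-36380 + W{\left(y{\left(4,-6 \right)} \right)}} = \sqrt{-36380 + \left(- \frac{237}{82} + \left(13 - -6\right)\right)} = \sqrt{-36380 + \left(- \frac{237}{82} + \left(13 + 6\right)\right)} = \sqrt{-36380 + \left(- \frac{237}{82} + 19\right)} = \sqrt{-36380 + \frac{1321}{82}} = \sqrt{- \frac{2981839}{82}} = \frac{i \sqrt{244510798}}{82}$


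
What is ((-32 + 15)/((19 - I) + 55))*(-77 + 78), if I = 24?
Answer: -17/50 ≈ -0.34000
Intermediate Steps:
((-32 + 15)/((19 - I) + 55))*(-77 + 78) = ((-32 + 15)/((19 - 1*24) + 55))*(-77 + 78) = -17/((19 - 24) + 55)*1 = -17/(-5 + 55)*1 = -17/50*1 = -17/50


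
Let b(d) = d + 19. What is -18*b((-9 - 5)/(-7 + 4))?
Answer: -426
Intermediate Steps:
b(d) = 19 + d
-18*b((-9 - 5)/(-7 + 4)) = -18*(19 + (-9 - 5)/(-7 + 4)) = -18*(19 - 14/(-3)) = -18*(19 - 14*(-1/3)) = -18*(19 + 14/3) = -18*71/3 = -426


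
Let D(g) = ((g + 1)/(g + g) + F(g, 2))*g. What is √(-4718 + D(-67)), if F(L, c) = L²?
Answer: 3*I*√33946 ≈ 552.73*I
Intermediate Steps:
D(g) = g*(g² + (1 + g)/(2*g)) (D(g) = ((g + 1)/(g + g) + g²)*g = ((1 + g)/((2*g)) + g²)*g = ((1 + g)*(1/(2*g)) + g²)*g = ((1 + g)/(2*g) + g²)*g = (g² + (1 + g)/(2*g))*g = g*(g² + (1 + g)/(2*g)))
√(-4718 + D(-67)) = √(-4718 + (½ + (-67)³ + (½)*(-67))) = √(-4718 + (½ - 300763 - 67/2)) = √(-4718 - 300796) = √(-305514) = 3*I*√33946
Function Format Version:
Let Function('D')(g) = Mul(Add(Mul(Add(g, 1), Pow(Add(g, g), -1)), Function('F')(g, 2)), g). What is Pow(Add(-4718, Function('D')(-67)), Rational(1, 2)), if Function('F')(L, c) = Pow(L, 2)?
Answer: Mul(3, I, Pow(33946, Rational(1, 2))) ≈ Mul(552.73, I)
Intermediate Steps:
Function('D')(g) = Mul(g, Add(Pow(g, 2), Mul(Rational(1, 2), Pow(g, -1), Add(1, g)))) (Function('D')(g) = Mul(Add(Mul(Add(g, 1), Pow(Add(g, g), -1)), Pow(g, 2)), g) = Mul(Add(Mul(Add(1, g), Pow(Mul(2, g), -1)), Pow(g, 2)), g) = Mul(Add(Mul(Add(1, g), Mul(Rational(1, 2), Pow(g, -1))), Pow(g, 2)), g) = Mul(Add(Mul(Rational(1, 2), Pow(g, -1), Add(1, g)), Pow(g, 2)), g) = Mul(Add(Pow(g, 2), Mul(Rational(1, 2), Pow(g, -1), Add(1, g))), g) = Mul(g, Add(Pow(g, 2), Mul(Rational(1, 2), Pow(g, -1), Add(1, g)))))
Pow(Add(-4718, Function('D')(-67)), Rational(1, 2)) = Pow(Add(-4718, Add(Rational(1, 2), Pow(-67, 3), Mul(Rational(1, 2), -67))), Rational(1, 2)) = Pow(Add(-4718, Add(Rational(1, 2), -300763, Rational(-67, 2))), Rational(1, 2)) = Pow(Add(-4718, -300796), Rational(1, 2)) = Pow(-305514, Rational(1, 2)) = Mul(3, I, Pow(33946, Rational(1, 2)))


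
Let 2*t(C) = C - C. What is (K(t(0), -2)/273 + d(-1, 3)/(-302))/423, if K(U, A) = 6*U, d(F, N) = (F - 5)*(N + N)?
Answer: 2/7097 ≈ 0.00028181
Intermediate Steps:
t(C) = 0 (t(C) = (C - C)/2 = (1/2)*0 = 0)
d(F, N) = 2*N*(-5 + F) (d(F, N) = (-5 + F)*(2*N) = 2*N*(-5 + F))
(K(t(0), -2)/273 + d(-1, 3)/(-302))/423 = ((6*0)/273 + (2*3*(-5 - 1))/(-302))/423 = (0*(1/273) + (2*3*(-6))*(-1/302))*(1/423) = (0 - 36*(-1/302))*(1/423) = (0 + 18/151)*(1/423) = (18/151)*(1/423) = 2/7097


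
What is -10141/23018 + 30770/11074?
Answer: 297981213/127450666 ≈ 2.3380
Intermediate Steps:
-10141/23018 + 30770/11074 = -10141*1/23018 + 30770*(1/11074) = -10141/23018 + 15385/5537 = 297981213/127450666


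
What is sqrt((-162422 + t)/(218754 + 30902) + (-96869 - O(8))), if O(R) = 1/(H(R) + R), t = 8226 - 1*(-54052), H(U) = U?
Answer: I*sqrt(12474568992041)/11348 ≈ 311.24*I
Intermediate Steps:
t = 62278 (t = 8226 + 54052 = 62278)
O(R) = 1/(2*R) (O(R) = 1/(R + R) = 1/(2*R))
sqrt((-162422 + t)/(218754 + 30902) + (-96869 - O(8))) = sqrt((-162422 + 62278)/(218754 + 30902) + (-96869 - 1/(2*8))) = sqrt(-100144/249656 + (-96869 - 1/(2*8))) = sqrt(-100144*1/249656 + (-96869 - 1*1/16)) = sqrt(-1138/2837 + (-96869 - 1/16)) = sqrt(-1138/2837 - 1549905/16) = sqrt(-4397098693/45392) = I*sqrt(12474568992041)/11348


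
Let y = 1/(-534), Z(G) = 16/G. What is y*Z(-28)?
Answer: 2/1869 ≈ 0.0010701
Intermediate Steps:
y = -1/534 ≈ -0.0018727
y*Z(-28) = -8/(267*(-28)) = -8*(-1)/(267*28) = -1/534*(-4/7) = 2/1869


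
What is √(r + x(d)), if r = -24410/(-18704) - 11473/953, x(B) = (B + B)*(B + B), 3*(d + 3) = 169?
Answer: √2031537566663351194/13368684 ≈ 106.62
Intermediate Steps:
d = 160/3 (d = -3 + (⅓)*169 = -3 + 169/3 = 160/3 ≈ 53.333)
x(B) = 4*B² (x(B) = (2*B)*(2*B) = 4*B²)
r = -95664131/8912456 (r = -24410*(-1/18704) - 11473*1/953 = 12205/9352 - 11473/953 = -95664131/8912456 ≈ -10.734)
√(r + x(d)) = √(-95664131/8912456 + 4*(160/3)²) = √(-95664131/8912456 + 4*(25600/9)) = √(-95664131/8912456 + 102400/9) = √(911774517221/80212104) = √2031537566663351194/13368684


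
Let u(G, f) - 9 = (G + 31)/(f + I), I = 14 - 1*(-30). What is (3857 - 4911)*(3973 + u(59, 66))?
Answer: -46176794/11 ≈ -4.1979e+6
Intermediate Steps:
I = 44 (I = 14 + 30 = 44)
u(G, f) = 9 + (31 + G)/(44 + f) (u(G, f) = 9 + (G + 31)/(f + 44) = 9 + (31 + G)/(44 + f))
(3857 - 4911)*(3973 + u(59, 66)) = (3857 - 4911)*(3973 + (427 + 59 + 9*66)/(44 + 66)) = -1054*(3973 + (427 + 59 + 594)/110) = -1054*(3973 + (1/110)*1080) = -1054*(3973 + 108/11) = -1054*43811/11 = -46176794/11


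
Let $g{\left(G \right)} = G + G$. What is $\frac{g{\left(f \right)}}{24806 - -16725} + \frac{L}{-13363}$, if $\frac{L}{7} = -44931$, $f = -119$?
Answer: $\frac{15677101}{666241} \approx 23.531$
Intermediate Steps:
$g{\left(G \right)} = 2 G$
$L = -314517$ ($L = 7 \left(-44931\right) = -314517$)
$\frac{g{\left(f \right)}}{24806 - -16725} + \frac{L}{-13363} = \frac{2 \left(-119\right)}{24806 - -16725} - \frac{314517}{-13363} = - \frac{238}{24806 + 16725} - - \frac{44931}{1909} = - \frac{238}{41531} + \frac{44931}{1909} = \left(-238\right) \frac{1}{41531} + \frac{44931}{1909} = - \frac{2}{349} + \frac{44931}{1909} = \frac{15677101}{666241}$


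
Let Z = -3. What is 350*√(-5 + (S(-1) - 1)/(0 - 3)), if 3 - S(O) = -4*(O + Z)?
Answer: 350*I*√3/3 ≈ 202.07*I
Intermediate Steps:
S(O) = -9 + 4*O (S(O) = 3 - (-4)*(O - 3) = 3 - (-4)*(-3 + O) = 3 - (12 - 4*O) = 3 + (-12 + 4*O) = -9 + 4*O)
350*√(-5 + (S(-1) - 1)/(0 - 3)) = 350*√(-5 + ((-9 + 4*(-1)) - 1)/(0 - 3)) = 350*√(-5 + ((-9 - 4) - 1)/(-3)) = 350*√(-5 + (-13 - 1)*(-⅓)) = 350*√(-5 - 14*(-⅓)) = 350*√(-5 + 14/3) = 350*√(-⅓) = 350*(I*√3/3) = 350*I*√3/3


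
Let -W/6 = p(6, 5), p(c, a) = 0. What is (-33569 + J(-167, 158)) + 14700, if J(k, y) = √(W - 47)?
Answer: -18869 + I*√47 ≈ -18869.0 + 6.8557*I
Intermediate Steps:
W = 0 (W = -6*0 = 0)
J(k, y) = I*√47 (J(k, y) = √(0 - 47) = √(-47) = I*√47)
(-33569 + J(-167, 158)) + 14700 = (-33569 + I*√47) + 14700 = -18869 + I*√47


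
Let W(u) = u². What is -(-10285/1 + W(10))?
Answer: 10185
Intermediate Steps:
-(-10285/1 + W(10)) = -(-10285/1 + 10²) = -(-10285 + 100) = -1*(-10185) = 10185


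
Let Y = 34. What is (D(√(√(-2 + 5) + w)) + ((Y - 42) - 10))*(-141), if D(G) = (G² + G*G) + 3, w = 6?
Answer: 423 - 282*√3 ≈ -65.438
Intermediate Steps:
D(G) = 3 + 2*G² (D(G) = (G² + G²) + 3 = 2*G² + 3 = 3 + 2*G²)
(D(√(√(-2 + 5) + w)) + ((Y - 42) - 10))*(-141) = ((3 + 2*(√(√(-2 + 5) + 6))²) + ((34 - 42) - 10))*(-141) = ((3 + 2*(√(√3 + 6))²) + (-8 - 10))*(-141) = ((3 + 2*(√(6 + √3))²) - 18)*(-141) = ((3 + 2*(6 + √3)) - 18)*(-141) = ((3 + (12 + 2*√3)) - 18)*(-141) = ((15 + 2*√3) - 18)*(-141) = (-3 + 2*√3)*(-141) = 423 - 282*√3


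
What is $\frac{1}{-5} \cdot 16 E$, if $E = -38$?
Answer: $\frac{608}{5} \approx 121.6$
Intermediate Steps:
$\frac{1}{-5} \cdot 16 E = \frac{1}{-5} \cdot 16 \left(-38\right) = \left(- \frac{1}{5}\right) 16 \left(-38\right) = \left(- \frac{16}{5}\right) \left(-38\right) = \frac{608}{5}$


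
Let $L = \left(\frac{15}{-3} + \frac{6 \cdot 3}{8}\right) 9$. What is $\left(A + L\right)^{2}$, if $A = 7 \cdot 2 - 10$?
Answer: $\frac{6889}{16} \approx 430.56$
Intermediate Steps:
$L = - \frac{99}{4}$ ($L = \left(15 \left(- \frac{1}{3}\right) + 18 \cdot \frac{1}{8}\right) 9 = \left(-5 + \frac{9}{4}\right) 9 = \left(- \frac{11}{4}\right) 9 = - \frac{99}{4} \approx -24.75$)
$A = 4$ ($A = 14 - 10 = 4$)
$\left(A + L\right)^{2} = \left(4 - \frac{99}{4}\right)^{2} = \left(- \frac{83}{4}\right)^{2} = \frac{6889}{16}$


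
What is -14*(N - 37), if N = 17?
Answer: 280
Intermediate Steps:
-14*(N - 37) = -14*(17 - 37) = -14*(-20) = 280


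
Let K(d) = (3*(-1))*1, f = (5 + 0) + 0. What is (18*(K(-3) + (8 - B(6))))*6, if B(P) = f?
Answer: 0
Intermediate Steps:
f = 5 (f = 5 + 0 = 5)
B(P) = 5
K(d) = -3 (K(d) = -3*1 = -3)
(18*(K(-3) + (8 - B(6))))*6 = (18*(-3 + (8 - 1*5)))*6 = (18*(-3 + (8 - 5)))*6 = (18*(-3 + 3))*6 = (18*0)*6 = 0*6 = 0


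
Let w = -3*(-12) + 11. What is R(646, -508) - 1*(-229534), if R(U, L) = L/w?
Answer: 10787590/47 ≈ 2.2952e+5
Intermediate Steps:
w = 47 (w = 36 + 11 = 47)
R(U, L) = L/47
R(646, -508) - 1*(-229534) = (1/47)*(-508) - 1*(-229534) = -508/47 + 229534 = 10787590/47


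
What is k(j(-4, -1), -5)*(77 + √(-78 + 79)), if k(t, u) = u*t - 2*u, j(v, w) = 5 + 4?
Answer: -2730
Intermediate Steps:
j(v, w) = 9
k(t, u) = -2*u + t*u (k(t, u) = t*u - 2*u = -2*u + t*u)
k(j(-4, -1), -5)*(77 + √(-78 + 79)) = (-5*(-2 + 9))*(77 + √(-78 + 79)) = (-5*7)*(77 + √1) = -35*(77 + 1) = -35*78 = -2730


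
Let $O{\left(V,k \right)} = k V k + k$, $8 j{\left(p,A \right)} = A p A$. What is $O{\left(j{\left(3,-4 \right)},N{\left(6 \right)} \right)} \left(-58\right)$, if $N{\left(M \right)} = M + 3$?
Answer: $-28710$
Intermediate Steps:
$j{\left(p,A \right)} = \frac{p A^{2}}{8}$ ($j{\left(p,A \right)} = \frac{A p A}{8} = \frac{p A^{2}}{8}$)
$N{\left(M \right)} = 3 + M$
$O{\left(V,k \right)} = k + V k^{2}$ ($O{\left(V,k \right)} = V k k + k = V k^{2} + k = k + V k^{2}$)
$O{\left(j{\left(3,-4 \right)},N{\left(6 \right)} \right)} \left(-58\right) = \left(3 + 6\right) \left(1 + \frac{1}{8} \cdot 3 \left(-4\right)^{2} \left(3 + 6\right)\right) \left(-58\right) = 9 \left(1 + \frac{1}{8} \cdot 3 \cdot 16 \cdot 9\right) \left(-58\right) = 9 \left(1 + 6 \cdot 9\right) \left(-58\right) = 9 \left(1 + 54\right) \left(-58\right) = 9 \cdot 55 \left(-58\right) = 495 \left(-58\right) = -28710$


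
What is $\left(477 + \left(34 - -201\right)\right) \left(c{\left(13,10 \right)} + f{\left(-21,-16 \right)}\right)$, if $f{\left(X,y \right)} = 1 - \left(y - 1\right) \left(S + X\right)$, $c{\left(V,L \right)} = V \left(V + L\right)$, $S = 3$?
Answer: $-4272$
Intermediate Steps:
$c{\left(V,L \right)} = V \left(L + V\right)$
$f{\left(X,y \right)} = 1 - \left(-1 + y\right) \left(3 + X\right)$ ($f{\left(X,y \right)} = 1 - \left(y - 1\right) \left(3 + X\right) = 1 - \left(-1 + y\right) \left(3 + X\right)$)
$\left(477 + \left(34 - -201\right)\right) \left(c{\left(13,10 \right)} + f{\left(-21,-16 \right)}\right) = \left(477 + \left(34 - -201\right)\right) \left(13 \left(10 + 13\right) - \left(-31 + 336\right)\right) = \left(477 + \left(34 + 201\right)\right) \left(13 \cdot 23 + \left(4 - 21 + 48 - 336\right)\right) = \left(477 + 235\right) \left(299 - 305\right) = 712 \left(-6\right) = -4272$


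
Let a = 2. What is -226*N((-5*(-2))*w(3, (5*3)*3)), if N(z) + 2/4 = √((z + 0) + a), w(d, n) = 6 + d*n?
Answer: 113 - 452*√353 ≈ -8379.3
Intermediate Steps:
N(z) = -½ + √(2 + z) (N(z) = -½ + √((z + 0) + 2) = -½ + √(z + 2) = -½ + √(2 + z))
-226*N((-5*(-2))*w(3, (5*3)*3)) = -226*(-½ + √(2 + (-5*(-2))*(6 + 3*((5*3)*3)))) = -226*(-½ + √(2 + 10*(6 + 3*(15*3)))) = -226*(-½ + √(2 + 10*(6 + 3*45))) = -226*(-½ + √(2 + 10*(6 + 135))) = -226*(-½ + √(2 + 10*141)) = -226*(-½ + √(2 + 1410)) = -226*(-½ + √1412) = -226*(-½ + 2*√353) = 113 - 452*√353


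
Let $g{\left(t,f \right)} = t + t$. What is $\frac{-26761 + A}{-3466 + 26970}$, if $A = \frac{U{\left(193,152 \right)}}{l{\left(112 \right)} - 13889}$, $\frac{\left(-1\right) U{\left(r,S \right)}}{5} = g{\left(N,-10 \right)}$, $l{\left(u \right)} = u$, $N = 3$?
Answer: $- \frac{368686267}{323814608} \approx -1.1386$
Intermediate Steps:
$g{\left(t,f \right)} = 2 t$
$U{\left(r,S \right)} = -30$ ($U{\left(r,S \right)} = - 5 \cdot 2 \cdot 3 = \left(-5\right) 6 = -30$)
$A = \frac{30}{13777}$ ($A = - \frac{30}{112 - 13889} = - \frac{30}{-13777} = \left(-30\right) \left(- \frac{1}{13777}\right) = \frac{30}{13777} \approx 0.0021775$)
$\frac{-26761 + A}{-3466 + 26970} = \frac{-26761 + \frac{30}{13777}}{-3466 + 26970} = - \frac{368686267}{13777 \cdot 23504} = \left(- \frac{368686267}{13777}\right) \frac{1}{23504} = - \frac{368686267}{323814608}$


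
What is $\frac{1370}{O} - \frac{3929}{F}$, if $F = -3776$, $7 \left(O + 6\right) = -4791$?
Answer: $- \frac{17222983}{18249408} \approx -0.94376$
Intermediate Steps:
$O = - \frac{4833}{7}$ ($O = -6 + \frac{1}{7} \left(-4791\right) = -6 - \frac{4791}{7} = - \frac{4833}{7} \approx -690.43$)
$\frac{1370}{O} - \frac{3929}{F} = \frac{1370}{- \frac{4833}{7}} - \frac{3929}{-3776} = 1370 \left(- \frac{7}{4833}\right) - - \frac{3929}{3776} = - \frac{9590}{4833} + \frac{3929}{3776} = - \frac{17222983}{18249408}$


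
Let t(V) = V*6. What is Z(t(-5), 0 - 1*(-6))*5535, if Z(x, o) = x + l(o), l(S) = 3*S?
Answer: -66420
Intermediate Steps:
t(V) = 6*V
Z(x, o) = x + 3*o
Z(t(-5), 0 - 1*(-6))*5535 = (6*(-5) + 3*(0 - 1*(-6)))*5535 = (-30 + 3*(0 + 6))*5535 = (-30 + 3*6)*5535 = (-30 + 18)*5535 = -12*5535 = -66420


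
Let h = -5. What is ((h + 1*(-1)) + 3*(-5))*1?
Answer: -21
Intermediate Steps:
((h + 1*(-1)) + 3*(-5))*1 = ((-5 + 1*(-1)) + 3*(-5))*1 = ((-5 - 1) - 15)*1 = (-6 - 15)*1 = -21*1 = -21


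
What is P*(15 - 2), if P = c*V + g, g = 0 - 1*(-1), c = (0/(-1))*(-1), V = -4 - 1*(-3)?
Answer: 13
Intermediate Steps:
V = -1 (V = -4 + 3 = -1)
c = 0 (c = (0*(-1))*(-1) = 0*(-1) = 0)
g = 1 (g = 0 + 1 = 1)
P = 1 (P = 0*(-1) + 1 = 0 + 1 = 1)
P*(15 - 2) = 1*(15 - 2) = 1*13 = 13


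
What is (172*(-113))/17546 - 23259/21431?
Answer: -412317665/188014163 ≈ -2.1930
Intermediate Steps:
(172*(-113))/17546 - 23259/21431 = -19436*1/17546 - 23259*1/21431 = -9718/8773 - 23259/21431 = -412317665/188014163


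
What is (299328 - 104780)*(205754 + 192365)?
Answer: 77453255212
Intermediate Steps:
(299328 - 104780)*(205754 + 192365) = 194548*398119 = 77453255212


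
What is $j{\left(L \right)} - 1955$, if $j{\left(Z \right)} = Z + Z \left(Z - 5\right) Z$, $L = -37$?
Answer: $-59490$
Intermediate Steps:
$j{\left(Z \right)} = Z + Z^{2} \left(-5 + Z\right)$ ($j{\left(Z \right)} = Z + Z \left(-5 + Z\right) Z = Z + Z Z \left(-5 + Z\right) = Z + Z^{2} \left(-5 + Z\right)$)
$j{\left(L \right)} - 1955 = - 37 \left(1 + \left(-37\right)^{2} - -185\right) - 1955 = - 37 \left(1 + 1369 + 185\right) - 1955 = \left(-37\right) 1555 - 1955 = -57535 - 1955 = -59490$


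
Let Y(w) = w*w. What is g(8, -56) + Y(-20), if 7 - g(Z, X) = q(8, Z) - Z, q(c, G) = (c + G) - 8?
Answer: 407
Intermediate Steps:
q(c, G) = -8 + G + c (q(c, G) = (G + c) - 8 = -8 + G + c)
Y(w) = w²
g(Z, X) = 7 (g(Z, X) = 7 - ((-8 + Z + 8) - Z) = 7 - (Z - Z) = 7 - 1*0 = 7 + 0 = 7)
g(8, -56) + Y(-20) = 7 + (-20)² = 7 + 400 = 407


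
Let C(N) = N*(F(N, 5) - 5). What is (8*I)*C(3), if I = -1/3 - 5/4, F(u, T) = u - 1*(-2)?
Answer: 0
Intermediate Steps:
F(u, T) = 2 + u (F(u, T) = u + 2 = 2 + u)
I = -19/12 (I = -1*1/3 - 5*1/4 = -1/3 - 5/4 = -19/12 ≈ -1.5833)
C(N) = N*(-3 + N) (C(N) = N*((2 + N) - 5) = N*(-3 + N))
(8*I)*C(3) = (8*(-19/12))*(3*(-3 + 3)) = -38*0 = -38/3*0 = 0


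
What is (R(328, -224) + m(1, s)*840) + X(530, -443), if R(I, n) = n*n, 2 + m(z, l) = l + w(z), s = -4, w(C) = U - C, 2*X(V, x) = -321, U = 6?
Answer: 98351/2 ≈ 49176.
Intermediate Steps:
X(V, x) = -321/2 (X(V, x) = (1/2)*(-321) = -321/2)
w(C) = 6 - C
m(z, l) = 4 + l - z (m(z, l) = -2 + (l + (6 - z)) = -2 + (6 + l - z) = 4 + l - z)
R(I, n) = n**2
(R(328, -224) + m(1, s)*840) + X(530, -443) = ((-224)**2 + (4 - 4 - 1*1)*840) - 321/2 = (50176 + (4 - 4 - 1)*840) - 321/2 = (50176 - 1*840) - 321/2 = (50176 - 840) - 321/2 = 49336 - 321/2 = 98351/2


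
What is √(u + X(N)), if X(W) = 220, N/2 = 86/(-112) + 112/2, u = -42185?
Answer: I*√41965 ≈ 204.85*I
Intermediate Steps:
N = 3093/28 (N = 2*(86/(-112) + 112/2) = 2*(86*(-1/112) + 112*(½)) = 2*(-43/56 + 56) = 2*(3093/56) = 3093/28 ≈ 110.46)
√(u + X(N)) = √(-42185 + 220) = √(-41965) = I*√41965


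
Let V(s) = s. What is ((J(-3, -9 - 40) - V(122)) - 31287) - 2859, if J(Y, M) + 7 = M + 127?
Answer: -34197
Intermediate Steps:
J(Y, M) = 120 + M (J(Y, M) = -7 + (M + 127) = -7 + (127 + M) = 120 + M)
((J(-3, -9 - 40) - V(122)) - 31287) - 2859 = (((120 + (-9 - 40)) - 1*122) - 31287) - 2859 = (((120 - 49) - 122) - 31287) - 2859 = ((71 - 122) - 31287) - 2859 = (-51 - 31287) - 2859 = -31338 - 2859 = -34197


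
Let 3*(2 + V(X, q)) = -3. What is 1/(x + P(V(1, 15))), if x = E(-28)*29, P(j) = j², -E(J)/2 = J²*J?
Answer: 1/1273225 ≈ 7.8541e-7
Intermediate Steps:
V(X, q) = -3 (V(X, q) = -2 + (⅓)*(-3) = -2 - 1 = -3)
E(J) = -2*J³ (E(J) = -2*J²*J = -2*J³)
x = 1273216 (x = -2*(-28)³*29 = -2*(-21952)*29 = 43904*29 = 1273216)
1/(x + P(V(1, 15))) = 1/(1273216 + (-3)²) = 1/(1273216 + 9) = 1/1273225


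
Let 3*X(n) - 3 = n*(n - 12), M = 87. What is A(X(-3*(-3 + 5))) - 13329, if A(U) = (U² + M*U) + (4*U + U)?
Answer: -8556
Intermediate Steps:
X(n) = 1 + n*(-12 + n)/3 (X(n) = 1 + (n*(n - 12))/3 = 1 + (n*(-12 + n))/3 = 1 + n*(-12 + n)/3)
A(U) = U² + 92*U (A(U) = (U² + 87*U) + (4*U + U) = (U² + 87*U) + 5*U = U² + 92*U)
A(X(-3*(-3 + 5))) - 13329 = (1 - (-12)*(-3 + 5) + (-3*(-3 + 5))²/3)*(92 + (1 - (-12)*(-3 + 5) + (-3*(-3 + 5))²/3)) - 13329 = (1 - (-12)*2 + (-3*2)²/3)*(92 + (1 - (-12)*2 + (-3*2)²/3)) - 13329 = (1 - 4*(-6) + (⅓)*(-6)²)*(92 + (1 - 4*(-6) + (⅓)*(-6)²)) - 13329 = (1 + 24 + (⅓)*36)*(92 + (1 + 24 + (⅓)*36)) - 13329 = (1 + 24 + 12)*(92 + (1 + 24 + 12)) - 13329 = 37*(92 + 37) - 13329 = 37*129 - 13329 = 4773 - 13329 = -8556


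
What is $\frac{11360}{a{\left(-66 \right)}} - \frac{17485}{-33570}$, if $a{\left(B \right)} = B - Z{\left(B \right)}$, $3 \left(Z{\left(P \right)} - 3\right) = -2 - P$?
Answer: $- \frac{227865433}{1819494} \approx -125.24$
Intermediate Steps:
$Z{\left(P \right)} = \frac{7}{3} - \frac{P}{3}$ ($Z{\left(P \right)} = 3 + \frac{-2 - P}{3} = 3 - \left(\frac{2}{3} + \frac{P}{3}\right) = \frac{7}{3} - \frac{P}{3}$)
$a{\left(B \right)} = - \frac{7}{3} + \frac{4 B}{3}$ ($a{\left(B \right)} = B - \left(\frac{7}{3} - \frac{B}{3}\right) = B + \left(- \frac{7}{3} + \frac{B}{3}\right) = - \frac{7}{3} + \frac{4 B}{3}$)
$\frac{11360}{a{\left(-66 \right)}} - \frac{17485}{-33570} = \frac{11360}{- \frac{7}{3} + \frac{4}{3} \left(-66\right)} - \frac{17485}{-33570} = \frac{11360}{- \frac{7}{3} - 88} - - \frac{3497}{6714} = \frac{11360}{- \frac{271}{3}} + \frac{3497}{6714} = 11360 \left(- \frac{3}{271}\right) + \frac{3497}{6714} = - \frac{34080}{271} + \frac{3497}{6714} = - \frac{227865433}{1819494}$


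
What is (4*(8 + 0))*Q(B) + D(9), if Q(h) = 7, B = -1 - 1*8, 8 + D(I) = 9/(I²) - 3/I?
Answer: 1942/9 ≈ 215.78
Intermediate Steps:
D(I) = -8 - 3/I + 9/I² (D(I) = -8 + (9/(I²) - 3/I) = -8 + (9/I² - 3/I) = -8 + (-3/I + 9/I²) = -8 - 3/I + 9/I²)
B = -9 (B = -1 - 8 = -9)
(4*(8 + 0))*Q(B) + D(9) = (4*(8 + 0))*7 + (-8 - 3/9 + 9/9²) = (4*8)*7 + (-8 - 3*⅑ + 9*(1/81)) = 32*7 + (-8 - ⅓ + ⅑) = 224 - 74/9 = 1942/9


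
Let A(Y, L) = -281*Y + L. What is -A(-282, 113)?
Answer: -79355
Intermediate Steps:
A(Y, L) = L - 281*Y
-A(-282, 113) = -(113 - 281*(-282)) = -(113 + 79242) = -1*79355 = -79355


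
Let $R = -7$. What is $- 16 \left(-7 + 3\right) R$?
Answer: $-448$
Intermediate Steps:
$- 16 \left(-7 + 3\right) R = - 16 \left(-7 + 3\right) \left(-7\right) = \left(-16\right) \left(-4\right) \left(-7\right) = 64 \left(-7\right) = -448$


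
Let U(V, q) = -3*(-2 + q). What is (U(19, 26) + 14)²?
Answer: 3364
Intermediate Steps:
U(V, q) = 6 - 3*q
(U(19, 26) + 14)² = ((6 - 3*26) + 14)² = ((6 - 78) + 14)² = (-72 + 14)² = (-58)² = 3364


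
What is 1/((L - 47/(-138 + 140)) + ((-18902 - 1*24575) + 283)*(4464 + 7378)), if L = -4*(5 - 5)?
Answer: -2/1023006743 ≈ -1.9550e-9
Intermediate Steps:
L = 0 (L = -4*0 = 0)
1/((L - 47/(-138 + 140)) + ((-18902 - 1*24575) + 283)*(4464 + 7378)) = 1/((0 - 47/(-138 + 140)) + ((-18902 - 1*24575) + 283)*(4464 + 7378)) = 1/((0 - 47/2) + ((-18902 - 24575) + 283)*11842) = 1/((0 - 47*½) + (-43477 + 283)*11842) = 1/((0 - 47/2) - 43194*11842) = 1/(-47/2 - 511503348) = 1/(-1023006743/2) = -2/1023006743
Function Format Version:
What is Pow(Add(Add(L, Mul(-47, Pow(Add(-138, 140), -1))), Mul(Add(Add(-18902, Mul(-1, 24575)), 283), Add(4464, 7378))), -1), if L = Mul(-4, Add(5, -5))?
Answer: Rational(-2, 1023006743) ≈ -1.9550e-9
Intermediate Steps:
L = 0 (L = Mul(-4, 0) = 0)
Pow(Add(Add(L, Mul(-47, Pow(Add(-138, 140), -1))), Mul(Add(Add(-18902, Mul(-1, 24575)), 283), Add(4464, 7378))), -1) = Pow(Add(Add(0, Mul(-47, Pow(Add(-138, 140), -1))), Mul(Add(Add(-18902, Mul(-1, 24575)), 283), Add(4464, 7378))), -1) = Pow(Add(Add(0, Mul(-47, Pow(2, -1))), Mul(Add(Add(-18902, -24575), 283), 11842)), -1) = Pow(Add(Add(0, Mul(-47, Rational(1, 2))), Mul(Add(-43477, 283), 11842)), -1) = Pow(Add(Add(0, Rational(-47, 2)), Mul(-43194, 11842)), -1) = Pow(Add(Rational(-47, 2), -511503348), -1) = Pow(Rational(-1023006743, 2), -1) = Rational(-2, 1023006743)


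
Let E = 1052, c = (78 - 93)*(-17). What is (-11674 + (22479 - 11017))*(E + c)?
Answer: -277084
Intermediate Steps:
c = 255 (c = -15*(-17) = 255)
(-11674 + (22479 - 11017))*(E + c) = (-11674 + (22479 - 11017))*(1052 + 255) = (-11674 + 11462)*1307 = -212*1307 = -277084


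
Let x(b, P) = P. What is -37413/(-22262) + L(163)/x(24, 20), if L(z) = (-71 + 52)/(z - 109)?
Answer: 19991531/12021480 ≈ 1.6630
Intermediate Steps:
L(z) = -19/(-109 + z)
-37413/(-22262) + L(163)/x(24, 20) = -37413/(-22262) - 19/(-109 + 163)/20 = -37413*(-1/22262) - 19/54*(1/20) = 37413/22262 - 19*1/54*(1/20) = 37413/22262 - 19/54*1/20 = 37413/22262 - 19/1080 = 19991531/12021480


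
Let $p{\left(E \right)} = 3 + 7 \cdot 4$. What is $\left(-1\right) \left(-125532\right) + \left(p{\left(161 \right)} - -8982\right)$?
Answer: $134545$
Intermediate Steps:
$p{\left(E \right)} = 31$ ($p{\left(E \right)} = 3 + 28 = 31$)
$\left(-1\right) \left(-125532\right) + \left(p{\left(161 \right)} - -8982\right) = \left(-1\right) \left(-125532\right) + \left(31 - -8982\right) = 125532 + \left(31 + 8982\right) = 125532 + 9013 = 134545$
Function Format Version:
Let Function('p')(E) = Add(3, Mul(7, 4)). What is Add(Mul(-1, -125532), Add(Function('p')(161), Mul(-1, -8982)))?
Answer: 134545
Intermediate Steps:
Function('p')(E) = 31 (Function('p')(E) = Add(3, 28) = 31)
Add(Mul(-1, -125532), Add(Function('p')(161), Mul(-1, -8982))) = Add(Mul(-1, -125532), Add(31, Mul(-1, -8982))) = Add(125532, Add(31, 8982)) = Add(125532, 9013) = 134545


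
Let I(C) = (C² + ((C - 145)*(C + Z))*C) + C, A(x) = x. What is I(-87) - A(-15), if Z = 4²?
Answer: -1425567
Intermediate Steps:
Z = 16
I(C) = C + C² + C*(-145 + C)*(16 + C) (I(C) = (C² + ((C - 145)*(C + 16))*C) + C = (C² + ((-145 + C)*(16 + C))*C) + C = (C² + C*(-145 + C)*(16 + C)) + C = C + C² + C*(-145 + C)*(16 + C))
I(-87) - A(-15) = -87*(-2319 + (-87)² - 128*(-87)) - 1*(-15) = -87*(-2319 + 7569 + 11136) + 15 = -87*16386 + 15 = -1425582 + 15 = -1425567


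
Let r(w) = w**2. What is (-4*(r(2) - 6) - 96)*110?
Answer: -9680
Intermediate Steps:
(-4*(r(2) - 6) - 96)*110 = (-4*(2**2 - 6) - 96)*110 = (-4*(4 - 6) - 96)*110 = (-4*(-2) - 96)*110 = (8 - 96)*110 = -88*110 = -9680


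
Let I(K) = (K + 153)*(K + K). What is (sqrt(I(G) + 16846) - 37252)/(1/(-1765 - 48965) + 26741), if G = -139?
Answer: -1889793960/1356570929 + 50730*sqrt(12954)/1356570929 ≈ -1.3888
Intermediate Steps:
I(K) = 2*K*(153 + K) (I(K) = (153 + K)*(2*K) = 2*K*(153 + K))
(sqrt(I(G) + 16846) - 37252)/(1/(-1765 - 48965) + 26741) = (sqrt(2*(-139)*(153 - 139) + 16846) - 37252)/(1/(-1765 - 48965) + 26741) = (sqrt(2*(-139)*14 + 16846) - 37252)/(1/(-50730) + 26741) = (sqrt(-3892 + 16846) - 37252)/(-1/50730 + 26741) = (sqrt(12954) - 37252)/(1356570929/50730) = (-37252 + sqrt(12954))*(50730/1356570929) = -1889793960/1356570929 + 50730*sqrt(12954)/1356570929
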